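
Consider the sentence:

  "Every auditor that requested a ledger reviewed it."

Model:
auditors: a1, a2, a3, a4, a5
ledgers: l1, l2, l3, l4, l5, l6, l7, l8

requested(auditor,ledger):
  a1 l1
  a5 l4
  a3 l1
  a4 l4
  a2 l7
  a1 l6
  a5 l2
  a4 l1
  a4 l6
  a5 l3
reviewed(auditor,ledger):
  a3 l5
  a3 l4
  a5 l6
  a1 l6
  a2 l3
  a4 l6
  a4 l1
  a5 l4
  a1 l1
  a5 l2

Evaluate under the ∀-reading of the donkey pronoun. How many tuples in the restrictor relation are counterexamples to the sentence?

4

"it" takes "a ledger" as antecedent — a donkey pronoun bound across the clause boundary.
Strong reading: for every (a,l) with requested(a,l), reviewed(a,l).
Restrictor pairs: (a1,l1) ✓  (a1,l6) ✓  (a2,l7) ✗  (a3,l1) ✗  (a4,l1) ✓  (a4,l4) ✗  (a4,l6) ✓  (a5,l2) ✓  (a5,l3) ✗  (a5,l4) ✓
Counterexamples (restrictor pairs failing the scope): 4.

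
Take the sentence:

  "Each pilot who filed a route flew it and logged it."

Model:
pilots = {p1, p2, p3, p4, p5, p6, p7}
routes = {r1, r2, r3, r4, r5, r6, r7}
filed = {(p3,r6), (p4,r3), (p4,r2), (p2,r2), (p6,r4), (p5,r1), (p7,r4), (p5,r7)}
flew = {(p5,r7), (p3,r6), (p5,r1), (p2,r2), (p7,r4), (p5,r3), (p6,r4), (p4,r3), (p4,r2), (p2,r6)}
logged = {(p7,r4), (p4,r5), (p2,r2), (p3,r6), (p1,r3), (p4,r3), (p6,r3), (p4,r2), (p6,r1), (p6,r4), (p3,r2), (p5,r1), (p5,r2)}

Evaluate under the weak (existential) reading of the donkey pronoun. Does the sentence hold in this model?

"it" takes "a route" as antecedent — a donkey pronoun bound across the clause boundary.
Weak reading: every pilot p with some filed-route has at least one filed-route r such that flew(p,r) ∧ logged(p,r).
Per pilot: p2:✓  p3:✓  p4:✓  p5:✓  p6:✓  p7:✓
Every pilot in the restrictor has a witness.

True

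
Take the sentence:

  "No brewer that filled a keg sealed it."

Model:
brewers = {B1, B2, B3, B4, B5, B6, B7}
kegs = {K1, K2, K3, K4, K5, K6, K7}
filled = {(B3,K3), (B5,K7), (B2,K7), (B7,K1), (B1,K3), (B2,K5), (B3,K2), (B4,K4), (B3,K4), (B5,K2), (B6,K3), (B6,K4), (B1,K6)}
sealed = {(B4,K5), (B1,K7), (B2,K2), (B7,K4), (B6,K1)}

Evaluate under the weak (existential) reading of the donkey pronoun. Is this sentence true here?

"it" takes "a keg" as antecedent — a donkey pronoun bound across the clause boundary.
Truth condition: for no (b,k) with filled(b,k) does sealed(b,k) hold.
Restrictor pairs — does the scope hold? (B1,K3):fails  (B1,K6):fails  (B2,K5):fails  (B2,K7):fails  (B3,K2):fails  (B3,K3):fails  (B3,K4):fails  (B4,K4):fails  (B5,K2):fails  (B5,K7):fails  (B6,K3):fails  (B6,K4):fails  (B7,K1):fails
Scope holds for no restrictor pair, so the sentence is true.

True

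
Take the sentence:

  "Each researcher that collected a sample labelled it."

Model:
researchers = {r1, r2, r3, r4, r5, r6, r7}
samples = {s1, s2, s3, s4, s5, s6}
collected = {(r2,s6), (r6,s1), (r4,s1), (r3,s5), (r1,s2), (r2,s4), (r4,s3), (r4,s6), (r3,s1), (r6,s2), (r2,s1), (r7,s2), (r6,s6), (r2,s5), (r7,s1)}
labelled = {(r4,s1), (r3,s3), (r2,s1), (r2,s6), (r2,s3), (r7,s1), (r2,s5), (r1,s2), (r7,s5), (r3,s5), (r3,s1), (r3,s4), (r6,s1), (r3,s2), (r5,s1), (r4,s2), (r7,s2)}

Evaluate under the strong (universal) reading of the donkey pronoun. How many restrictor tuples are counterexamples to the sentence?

5

"it" takes "a sample" as antecedent — a donkey pronoun bound across the clause boundary.
Strong reading: for every (r,s) with collected(r,s), labelled(r,s).
Restrictor pairs: (r1,s2) ✓  (r2,s1) ✓  (r2,s4) ✗  (r2,s5) ✓  (r2,s6) ✓  (r3,s1) ✓  (r3,s5) ✓  (r4,s1) ✓  (r4,s3) ✗  (r4,s6) ✗  (r6,s1) ✓  (r6,s2) ✗  (r6,s6) ✗  (r7,s1) ✓  (r7,s2) ✓
Counterexamples (restrictor pairs failing the scope): 5.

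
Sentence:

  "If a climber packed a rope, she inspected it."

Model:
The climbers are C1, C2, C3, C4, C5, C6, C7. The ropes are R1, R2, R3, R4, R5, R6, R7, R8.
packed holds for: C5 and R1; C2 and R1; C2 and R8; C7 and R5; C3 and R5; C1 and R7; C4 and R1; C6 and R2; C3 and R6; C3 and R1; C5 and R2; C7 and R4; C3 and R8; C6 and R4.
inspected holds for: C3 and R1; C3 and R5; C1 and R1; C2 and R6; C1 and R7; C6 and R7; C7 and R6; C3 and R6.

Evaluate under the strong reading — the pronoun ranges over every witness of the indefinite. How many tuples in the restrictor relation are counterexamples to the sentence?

"it" takes "a rope" as antecedent — a donkey pronoun bound across the clause boundary.
Strong reading: for every (c,r) with packed(c,r), inspected(c,r).
Restrictor pairs: (C1,R7) ✓  (C2,R1) ✗  (C2,R8) ✗  (C3,R1) ✓  (C3,R5) ✓  (C3,R6) ✓  (C3,R8) ✗  (C4,R1) ✗  (C5,R1) ✗  (C5,R2) ✗  (C6,R2) ✗  (C6,R4) ✗  (C7,R4) ✗  (C7,R5) ✗
Counterexamples (restrictor pairs failing the scope): 10.

10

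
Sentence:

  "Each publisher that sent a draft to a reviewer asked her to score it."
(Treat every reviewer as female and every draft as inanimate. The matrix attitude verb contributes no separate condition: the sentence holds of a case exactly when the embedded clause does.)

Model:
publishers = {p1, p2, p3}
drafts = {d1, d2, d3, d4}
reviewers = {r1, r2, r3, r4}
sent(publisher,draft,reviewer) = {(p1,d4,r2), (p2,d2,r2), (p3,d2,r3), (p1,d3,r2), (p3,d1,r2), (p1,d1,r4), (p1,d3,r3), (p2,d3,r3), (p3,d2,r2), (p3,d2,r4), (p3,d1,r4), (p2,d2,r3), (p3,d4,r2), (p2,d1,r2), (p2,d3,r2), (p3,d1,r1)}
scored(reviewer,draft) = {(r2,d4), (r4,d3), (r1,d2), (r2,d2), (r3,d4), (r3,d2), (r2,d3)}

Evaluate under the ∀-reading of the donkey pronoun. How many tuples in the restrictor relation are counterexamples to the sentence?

"her" takes "a reviewer" as antecedent and "it" takes "a draft"; both are donkey pronouns co-varying with the restrictor.
Strong reading: for every (p,d,r) with sent(p,d,r), scored(r,d).
Restrictor triples: (p1,d1,r4)→scored(r4,d1) ✗  (p1,d3,r2)→scored(r2,d3) ✓  (p1,d3,r3)→scored(r3,d3) ✗  (p1,d4,r2)→scored(r2,d4) ✓  (p2,d1,r2)→scored(r2,d1) ✗  (p2,d2,r2)→scored(r2,d2) ✓  (p2,d2,r3)→scored(r3,d2) ✓  (p2,d3,r2)→scored(r2,d3) ✓  (p2,d3,r3)→scored(r3,d3) ✗  (p3,d1,r1)→scored(r1,d1) ✗  (p3,d1,r2)→scored(r2,d1) ✗  (p3,d1,r4)→scored(r4,d1) ✗  (p3,d2,r2)→scored(r2,d2) ✓  (p3,d2,r3)→scored(r3,d2) ✓  (p3,d2,r4)→scored(r4,d2) ✗  (p3,d4,r2)→scored(r2,d4) ✓
Counterexamples (restrictor triples failing the scope): 8.

8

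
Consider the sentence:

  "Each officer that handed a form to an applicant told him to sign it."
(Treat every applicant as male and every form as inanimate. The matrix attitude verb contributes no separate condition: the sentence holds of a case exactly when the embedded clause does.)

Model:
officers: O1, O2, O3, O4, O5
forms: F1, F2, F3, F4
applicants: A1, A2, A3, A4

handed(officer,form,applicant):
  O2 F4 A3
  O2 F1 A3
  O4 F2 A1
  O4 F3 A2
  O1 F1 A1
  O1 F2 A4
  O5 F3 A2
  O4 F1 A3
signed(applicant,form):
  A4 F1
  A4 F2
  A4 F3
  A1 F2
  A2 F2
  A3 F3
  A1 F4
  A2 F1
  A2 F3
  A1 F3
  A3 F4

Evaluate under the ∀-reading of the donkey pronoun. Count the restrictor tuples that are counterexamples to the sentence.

3

"him" takes "an applicant" as antecedent and "it" takes "a form"; both are donkey pronouns co-varying with the restrictor.
Strong reading: for every (o,f,a) with handed(o,f,a), signed(a,f).
Restrictor triples: (O1,F1,A1)→signed(A1,F1) ✗  (O1,F2,A4)→signed(A4,F2) ✓  (O2,F1,A3)→signed(A3,F1) ✗  (O2,F4,A3)→signed(A3,F4) ✓  (O4,F1,A3)→signed(A3,F1) ✗  (O4,F2,A1)→signed(A1,F2) ✓  (O4,F3,A2)→signed(A2,F3) ✓  (O5,F3,A2)→signed(A2,F3) ✓
Counterexamples (restrictor triples failing the scope): 3.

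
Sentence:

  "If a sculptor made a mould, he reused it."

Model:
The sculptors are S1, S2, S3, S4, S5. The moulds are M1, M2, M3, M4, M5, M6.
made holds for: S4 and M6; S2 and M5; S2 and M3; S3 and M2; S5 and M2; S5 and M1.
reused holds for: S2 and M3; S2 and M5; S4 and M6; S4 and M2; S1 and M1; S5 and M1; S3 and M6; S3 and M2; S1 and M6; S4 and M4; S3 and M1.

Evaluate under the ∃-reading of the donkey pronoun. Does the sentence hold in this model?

"it" takes "a mould" as antecedent — a donkey pronoun bound across the clause boundary.
Weak reading: every sculptor s with some made-mould has at least one made-mould m such that reused(s,m).
Per sculptor: S2:✓  S3:✓  S4:✓  S5:✓
Every sculptor in the restrictor has a witness.

True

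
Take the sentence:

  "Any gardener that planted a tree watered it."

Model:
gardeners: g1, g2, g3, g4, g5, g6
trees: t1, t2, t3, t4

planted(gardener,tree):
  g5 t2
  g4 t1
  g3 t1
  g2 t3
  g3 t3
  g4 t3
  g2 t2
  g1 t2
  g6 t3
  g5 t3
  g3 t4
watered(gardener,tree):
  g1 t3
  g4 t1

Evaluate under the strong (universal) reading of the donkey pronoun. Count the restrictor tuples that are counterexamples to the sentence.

"it" takes "a tree" as antecedent — a donkey pronoun bound across the clause boundary.
Strong reading: for every (g,t) with planted(g,t), watered(g,t).
Restrictor pairs: (g1,t2) ✗  (g2,t2) ✗  (g2,t3) ✗  (g3,t1) ✗  (g3,t3) ✗  (g3,t4) ✗  (g4,t1) ✓  (g4,t3) ✗  (g5,t2) ✗  (g5,t3) ✗  (g6,t3) ✗
Counterexamples (restrictor pairs failing the scope): 10.

10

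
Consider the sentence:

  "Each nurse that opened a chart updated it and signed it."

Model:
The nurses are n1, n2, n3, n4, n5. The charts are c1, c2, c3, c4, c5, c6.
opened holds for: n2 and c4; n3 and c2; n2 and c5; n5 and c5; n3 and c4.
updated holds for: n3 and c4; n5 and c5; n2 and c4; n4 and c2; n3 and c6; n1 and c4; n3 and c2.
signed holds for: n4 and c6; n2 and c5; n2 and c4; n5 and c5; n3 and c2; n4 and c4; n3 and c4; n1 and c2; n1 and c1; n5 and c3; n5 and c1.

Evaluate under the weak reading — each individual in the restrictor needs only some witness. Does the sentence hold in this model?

"it" takes "a chart" as antecedent — a donkey pronoun bound across the clause boundary.
Weak reading: every nurse n with some opened-chart has at least one opened-chart c such that updated(n,c) ∧ signed(n,c).
Per nurse: n2:✓  n3:✓  n5:✓
Every nurse in the restrictor has a witness.

True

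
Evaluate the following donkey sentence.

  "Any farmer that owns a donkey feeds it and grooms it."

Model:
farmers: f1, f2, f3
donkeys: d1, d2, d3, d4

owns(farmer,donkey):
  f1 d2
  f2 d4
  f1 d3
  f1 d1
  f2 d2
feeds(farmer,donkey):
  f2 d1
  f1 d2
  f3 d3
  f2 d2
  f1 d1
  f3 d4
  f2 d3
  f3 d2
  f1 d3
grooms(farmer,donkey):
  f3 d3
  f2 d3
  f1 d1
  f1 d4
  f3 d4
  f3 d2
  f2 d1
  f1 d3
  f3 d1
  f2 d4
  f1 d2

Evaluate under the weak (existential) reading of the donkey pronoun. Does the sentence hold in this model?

"it" takes "a donkey" as antecedent — a donkey pronoun bound across the clause boundary.
Weak reading: every farmer f with some owns-donkey has at least one owns-donkey d such that feeds(f,d) ∧ grooms(f,d).
Per farmer: f1:✓  f2:✗
f2 has no witness among its owns-donkeys.

False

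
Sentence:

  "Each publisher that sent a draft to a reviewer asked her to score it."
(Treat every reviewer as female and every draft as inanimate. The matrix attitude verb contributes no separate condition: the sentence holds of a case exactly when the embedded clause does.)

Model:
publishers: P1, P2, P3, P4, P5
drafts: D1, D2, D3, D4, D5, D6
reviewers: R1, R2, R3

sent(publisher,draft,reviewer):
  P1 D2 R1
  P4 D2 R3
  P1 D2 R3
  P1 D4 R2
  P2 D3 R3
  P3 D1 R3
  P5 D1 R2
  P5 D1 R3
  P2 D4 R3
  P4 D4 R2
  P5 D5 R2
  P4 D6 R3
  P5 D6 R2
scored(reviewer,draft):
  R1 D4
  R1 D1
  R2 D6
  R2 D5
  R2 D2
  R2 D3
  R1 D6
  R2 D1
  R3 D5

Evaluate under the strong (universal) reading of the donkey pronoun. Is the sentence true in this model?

"her" takes "a reviewer" as antecedent and "it" takes "a draft"; both are donkey pronouns co-varying with the restrictor.
Strong reading: for every (p,d,r) with sent(p,d,r), scored(r,d).
Restrictor triples: (P1,D2,R1)→scored(R1,D2) ✗  (P1,D2,R3)→scored(R3,D2) ✗  (P1,D4,R2)→scored(R2,D4) ✗  (P2,D3,R3)→scored(R3,D3) ✗  (P2,D4,R3)→scored(R3,D4) ✗  (P3,D1,R3)→scored(R3,D1) ✗  (P4,D2,R3)→scored(R3,D2) ✗  (P4,D4,R2)→scored(R2,D4) ✗  (P4,D6,R3)→scored(R3,D6) ✗  (P5,D1,R2)→scored(R2,D1) ✓  (P5,D1,R3)→scored(R3,D1) ✗  (P5,D5,R2)→scored(R2,D5) ✓  (P5,D6,R2)→scored(R2,D6) ✓
Counterexample: (P1,D2,R1) — scored(R1,D2) does not hold.

False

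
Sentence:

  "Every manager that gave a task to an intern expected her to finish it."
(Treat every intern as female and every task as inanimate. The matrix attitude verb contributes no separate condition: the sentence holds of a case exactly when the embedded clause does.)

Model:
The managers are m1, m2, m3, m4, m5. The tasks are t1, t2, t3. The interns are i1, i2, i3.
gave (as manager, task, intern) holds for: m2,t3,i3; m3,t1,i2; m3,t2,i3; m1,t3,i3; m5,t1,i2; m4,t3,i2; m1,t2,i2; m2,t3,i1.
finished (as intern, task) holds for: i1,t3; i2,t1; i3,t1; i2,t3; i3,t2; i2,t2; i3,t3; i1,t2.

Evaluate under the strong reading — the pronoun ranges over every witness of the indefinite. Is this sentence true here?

"her" takes "an intern" as antecedent and "it" takes "a task"; both are donkey pronouns co-varying with the restrictor.
Strong reading: for every (m,t,i) with gave(m,t,i), finished(i,t).
Restrictor triples: (m1,t2,i2)→finished(i2,t2) ✓  (m1,t3,i3)→finished(i3,t3) ✓  (m2,t3,i1)→finished(i1,t3) ✓  (m2,t3,i3)→finished(i3,t3) ✓  (m3,t1,i2)→finished(i2,t1) ✓  (m3,t2,i3)→finished(i3,t2) ✓  (m4,t3,i2)→finished(i2,t3) ✓  (m5,t1,i2)→finished(i2,t1) ✓
Every restrictor triple satisfies the scope.

True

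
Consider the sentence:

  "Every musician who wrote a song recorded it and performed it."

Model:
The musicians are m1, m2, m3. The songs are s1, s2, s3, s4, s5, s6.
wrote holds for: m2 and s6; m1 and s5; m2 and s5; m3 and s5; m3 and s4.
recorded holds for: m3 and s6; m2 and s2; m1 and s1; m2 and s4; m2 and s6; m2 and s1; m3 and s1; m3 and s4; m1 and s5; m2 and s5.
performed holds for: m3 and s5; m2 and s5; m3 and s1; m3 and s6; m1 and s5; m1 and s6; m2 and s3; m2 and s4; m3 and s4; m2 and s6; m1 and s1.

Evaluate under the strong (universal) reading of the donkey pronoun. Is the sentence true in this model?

False

"it" takes "a song" as antecedent — a donkey pronoun bound across the clause boundary.
Strong reading: for every (m,s) with wrote(m,s), recorded(m,s) ∧ performed(m,s).
Restrictor pairs: (m1,s5) ✓  (m2,s5) ✓  (m2,s6) ✓  (m3,s4) ✓  (m3,s5) ✗
Counterexample: (m3,s5) is in wrote but fails the scope.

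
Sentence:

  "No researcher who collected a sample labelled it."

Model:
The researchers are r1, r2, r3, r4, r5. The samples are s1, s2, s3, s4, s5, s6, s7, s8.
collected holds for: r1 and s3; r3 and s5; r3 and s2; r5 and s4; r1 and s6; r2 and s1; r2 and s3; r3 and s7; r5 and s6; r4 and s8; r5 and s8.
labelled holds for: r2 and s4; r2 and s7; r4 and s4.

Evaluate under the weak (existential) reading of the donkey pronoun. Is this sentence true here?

True

"it" takes "a sample" as antecedent — a donkey pronoun bound across the clause boundary.
Truth condition: for no (r,s) with collected(r,s) does labelled(r,s) hold.
Restrictor pairs — does the scope hold? (r1,s3):fails  (r1,s6):fails  (r2,s1):fails  (r2,s3):fails  (r3,s2):fails  (r3,s5):fails  (r3,s7):fails  (r4,s8):fails  (r5,s4):fails  (r5,s6):fails  (r5,s8):fails
Scope holds for no restrictor pair, so the sentence is true.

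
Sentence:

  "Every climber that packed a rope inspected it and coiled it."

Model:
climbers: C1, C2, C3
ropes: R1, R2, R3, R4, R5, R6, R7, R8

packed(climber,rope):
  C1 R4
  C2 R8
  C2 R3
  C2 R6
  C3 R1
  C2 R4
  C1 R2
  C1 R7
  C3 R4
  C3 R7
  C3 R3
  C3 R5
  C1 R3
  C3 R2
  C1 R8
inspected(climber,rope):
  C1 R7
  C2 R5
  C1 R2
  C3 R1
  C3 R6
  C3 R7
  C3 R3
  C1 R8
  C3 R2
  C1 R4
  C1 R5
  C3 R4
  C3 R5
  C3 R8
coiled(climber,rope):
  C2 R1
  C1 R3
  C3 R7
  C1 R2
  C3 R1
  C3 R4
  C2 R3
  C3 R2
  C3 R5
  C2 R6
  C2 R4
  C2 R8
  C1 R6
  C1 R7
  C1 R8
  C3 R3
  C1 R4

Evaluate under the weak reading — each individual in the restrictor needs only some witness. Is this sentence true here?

"it" takes "a rope" as antecedent — a donkey pronoun bound across the clause boundary.
Weak reading: every climber c with some packed-rope has at least one packed-rope r such that inspected(c,r) ∧ coiled(c,r).
Per climber: C1:✓  C2:✗  C3:✓
C2 has no witness among its packed-ropes.

False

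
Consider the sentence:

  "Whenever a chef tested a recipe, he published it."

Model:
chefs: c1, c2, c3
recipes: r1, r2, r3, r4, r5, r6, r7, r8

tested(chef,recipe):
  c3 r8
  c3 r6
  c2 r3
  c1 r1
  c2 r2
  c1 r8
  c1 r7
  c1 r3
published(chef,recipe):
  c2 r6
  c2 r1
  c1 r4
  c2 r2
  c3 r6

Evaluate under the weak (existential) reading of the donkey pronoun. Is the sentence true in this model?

False

"it" takes "a recipe" as antecedent — a donkey pronoun bound across the clause boundary.
Weak reading: every chef c with some tested-recipe has at least one tested-recipe r such that published(c,r).
Per chef: c1:✗  c2:✓  c3:✓
c1 has no witness among its tested-recipes.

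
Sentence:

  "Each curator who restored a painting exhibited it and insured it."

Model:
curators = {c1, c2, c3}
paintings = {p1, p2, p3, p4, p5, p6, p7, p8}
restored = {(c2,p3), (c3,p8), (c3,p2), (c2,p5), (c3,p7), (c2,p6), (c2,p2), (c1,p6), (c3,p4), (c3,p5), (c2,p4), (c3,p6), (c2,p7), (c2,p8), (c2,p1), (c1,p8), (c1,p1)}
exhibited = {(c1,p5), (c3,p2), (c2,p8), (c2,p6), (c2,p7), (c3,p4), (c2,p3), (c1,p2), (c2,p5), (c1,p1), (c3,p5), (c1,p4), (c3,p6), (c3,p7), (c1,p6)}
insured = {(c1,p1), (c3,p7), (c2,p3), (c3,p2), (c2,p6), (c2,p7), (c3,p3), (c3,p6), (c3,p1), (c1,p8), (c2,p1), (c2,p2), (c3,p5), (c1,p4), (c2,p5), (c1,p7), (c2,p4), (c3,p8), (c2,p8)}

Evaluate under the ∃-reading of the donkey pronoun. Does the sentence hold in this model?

"it" takes "a painting" as antecedent — a donkey pronoun bound across the clause boundary.
Weak reading: every curator c with some restored-painting has at least one restored-painting p such that exhibited(c,p) ∧ insured(c,p).
Per curator: c1:✓  c2:✓  c3:✓
Every curator in the restrictor has a witness.

True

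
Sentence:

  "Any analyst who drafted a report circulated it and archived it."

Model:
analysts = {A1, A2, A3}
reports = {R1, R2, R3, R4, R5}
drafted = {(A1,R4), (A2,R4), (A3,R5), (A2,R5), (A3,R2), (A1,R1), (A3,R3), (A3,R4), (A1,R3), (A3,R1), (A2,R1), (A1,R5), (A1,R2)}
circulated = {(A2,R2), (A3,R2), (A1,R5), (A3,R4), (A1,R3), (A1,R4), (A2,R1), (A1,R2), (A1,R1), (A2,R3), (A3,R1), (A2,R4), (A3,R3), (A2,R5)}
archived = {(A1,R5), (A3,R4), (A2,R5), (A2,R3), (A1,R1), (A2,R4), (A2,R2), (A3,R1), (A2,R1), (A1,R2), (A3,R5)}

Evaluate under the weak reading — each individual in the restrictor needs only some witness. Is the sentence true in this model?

"it" takes "a report" as antecedent — a donkey pronoun bound across the clause boundary.
Weak reading: every analyst a with some drafted-report has at least one drafted-report r such that circulated(a,r) ∧ archived(a,r).
Per analyst: A1:✓  A2:✓  A3:✓
Every analyst in the restrictor has a witness.

True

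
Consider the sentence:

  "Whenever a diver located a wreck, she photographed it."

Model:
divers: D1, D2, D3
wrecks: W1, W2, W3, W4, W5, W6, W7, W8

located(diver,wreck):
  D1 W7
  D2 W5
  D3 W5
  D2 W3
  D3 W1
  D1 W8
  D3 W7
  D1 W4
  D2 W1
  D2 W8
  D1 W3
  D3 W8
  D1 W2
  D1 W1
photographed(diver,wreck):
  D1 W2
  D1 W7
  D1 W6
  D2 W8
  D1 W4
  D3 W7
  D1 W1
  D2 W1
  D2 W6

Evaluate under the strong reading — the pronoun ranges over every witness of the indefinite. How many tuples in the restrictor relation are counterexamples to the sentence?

7

"it" takes "a wreck" as antecedent — a donkey pronoun bound across the clause boundary.
Strong reading: for every (d,w) with located(d,w), photographed(d,w).
Restrictor pairs: (D1,W1) ✓  (D1,W2) ✓  (D1,W3) ✗  (D1,W4) ✓  (D1,W7) ✓  (D1,W8) ✗  (D2,W1) ✓  (D2,W3) ✗  (D2,W5) ✗  (D2,W8) ✓  (D3,W1) ✗  (D3,W5) ✗  (D3,W7) ✓  (D3,W8) ✗
Counterexamples (restrictor pairs failing the scope): 7.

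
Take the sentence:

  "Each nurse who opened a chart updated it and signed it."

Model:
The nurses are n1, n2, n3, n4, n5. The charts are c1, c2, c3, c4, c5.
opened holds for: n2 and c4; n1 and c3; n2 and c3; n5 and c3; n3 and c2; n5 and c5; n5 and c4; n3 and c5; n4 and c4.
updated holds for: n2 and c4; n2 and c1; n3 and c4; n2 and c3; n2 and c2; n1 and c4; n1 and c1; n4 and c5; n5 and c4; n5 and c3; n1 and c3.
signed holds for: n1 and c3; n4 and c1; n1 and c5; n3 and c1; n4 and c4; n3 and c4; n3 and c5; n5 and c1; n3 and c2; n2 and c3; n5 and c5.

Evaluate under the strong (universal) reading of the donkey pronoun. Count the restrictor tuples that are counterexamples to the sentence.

"it" takes "a chart" as antecedent — a donkey pronoun bound across the clause boundary.
Strong reading: for every (n,c) with opened(n,c), updated(n,c) ∧ signed(n,c).
Restrictor pairs: (n1,c3) ✓  (n2,c3) ✓  (n2,c4) ✗  (n3,c2) ✗  (n3,c5) ✗  (n4,c4) ✗  (n5,c3) ✗  (n5,c4) ✗  (n5,c5) ✗
Counterexamples (restrictor pairs failing the scope): 7.

7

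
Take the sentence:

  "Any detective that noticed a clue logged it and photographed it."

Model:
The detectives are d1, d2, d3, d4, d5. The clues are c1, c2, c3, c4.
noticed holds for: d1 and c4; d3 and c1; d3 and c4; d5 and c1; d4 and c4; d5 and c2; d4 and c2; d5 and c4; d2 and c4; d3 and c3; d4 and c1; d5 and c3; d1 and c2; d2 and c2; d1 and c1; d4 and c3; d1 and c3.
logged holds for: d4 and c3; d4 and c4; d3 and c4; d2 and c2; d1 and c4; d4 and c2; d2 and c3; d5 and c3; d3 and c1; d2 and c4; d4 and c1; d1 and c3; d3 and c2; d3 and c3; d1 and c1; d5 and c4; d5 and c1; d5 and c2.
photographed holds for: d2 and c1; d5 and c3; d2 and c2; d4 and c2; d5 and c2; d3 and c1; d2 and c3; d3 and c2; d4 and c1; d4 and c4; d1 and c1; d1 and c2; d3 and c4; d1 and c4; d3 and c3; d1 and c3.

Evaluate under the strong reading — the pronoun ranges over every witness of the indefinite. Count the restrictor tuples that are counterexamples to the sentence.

5

"it" takes "a clue" as antecedent — a donkey pronoun bound across the clause boundary.
Strong reading: for every (d,c) with noticed(d,c), logged(d,c) ∧ photographed(d,c).
Restrictor pairs: (d1,c1) ✓  (d1,c2) ✗  (d1,c3) ✓  (d1,c4) ✓  (d2,c2) ✓  (d2,c4) ✗  (d3,c1) ✓  (d3,c3) ✓  (d3,c4) ✓  (d4,c1) ✓  (d4,c2) ✓  (d4,c3) ✗  (d4,c4) ✓  (d5,c1) ✗  (d5,c2) ✓  (d5,c3) ✓  (d5,c4) ✗
Counterexamples (restrictor pairs failing the scope): 5.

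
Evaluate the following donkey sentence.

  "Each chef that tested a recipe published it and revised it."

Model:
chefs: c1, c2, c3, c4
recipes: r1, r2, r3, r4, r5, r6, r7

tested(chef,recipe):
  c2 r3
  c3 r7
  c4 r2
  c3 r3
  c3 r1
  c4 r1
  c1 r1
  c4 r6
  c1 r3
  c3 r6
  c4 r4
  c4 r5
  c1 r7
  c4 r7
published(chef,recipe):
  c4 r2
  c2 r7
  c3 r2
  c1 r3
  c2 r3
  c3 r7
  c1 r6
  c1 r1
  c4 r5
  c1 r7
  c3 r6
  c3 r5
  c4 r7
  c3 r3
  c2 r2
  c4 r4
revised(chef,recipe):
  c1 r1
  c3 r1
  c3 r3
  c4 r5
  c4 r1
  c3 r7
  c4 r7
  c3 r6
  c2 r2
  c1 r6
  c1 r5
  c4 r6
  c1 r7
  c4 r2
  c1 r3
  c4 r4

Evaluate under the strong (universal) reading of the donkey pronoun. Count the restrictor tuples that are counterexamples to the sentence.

4

"it" takes "a recipe" as antecedent — a donkey pronoun bound across the clause boundary.
Strong reading: for every (c,r) with tested(c,r), published(c,r) ∧ revised(c,r).
Restrictor pairs: (c1,r1) ✓  (c1,r3) ✓  (c1,r7) ✓  (c2,r3) ✗  (c3,r1) ✗  (c3,r3) ✓  (c3,r6) ✓  (c3,r7) ✓  (c4,r1) ✗  (c4,r2) ✓  (c4,r4) ✓  (c4,r5) ✓  (c4,r6) ✗  (c4,r7) ✓
Counterexamples (restrictor pairs failing the scope): 4.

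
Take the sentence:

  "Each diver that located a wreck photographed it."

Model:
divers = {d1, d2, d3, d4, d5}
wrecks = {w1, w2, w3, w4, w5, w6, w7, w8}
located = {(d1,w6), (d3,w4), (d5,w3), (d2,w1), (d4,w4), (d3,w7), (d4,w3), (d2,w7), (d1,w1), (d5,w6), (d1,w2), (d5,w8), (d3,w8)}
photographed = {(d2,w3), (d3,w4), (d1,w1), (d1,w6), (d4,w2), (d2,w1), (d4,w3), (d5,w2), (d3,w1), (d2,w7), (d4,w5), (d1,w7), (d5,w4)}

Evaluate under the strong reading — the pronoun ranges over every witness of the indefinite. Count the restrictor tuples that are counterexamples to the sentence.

7

"it" takes "a wreck" as antecedent — a donkey pronoun bound across the clause boundary.
Strong reading: for every (d,w) with located(d,w), photographed(d,w).
Restrictor pairs: (d1,w1) ✓  (d1,w2) ✗  (d1,w6) ✓  (d2,w1) ✓  (d2,w7) ✓  (d3,w4) ✓  (d3,w7) ✗  (d3,w8) ✗  (d4,w3) ✓  (d4,w4) ✗  (d5,w3) ✗  (d5,w6) ✗  (d5,w8) ✗
Counterexamples (restrictor pairs failing the scope): 7.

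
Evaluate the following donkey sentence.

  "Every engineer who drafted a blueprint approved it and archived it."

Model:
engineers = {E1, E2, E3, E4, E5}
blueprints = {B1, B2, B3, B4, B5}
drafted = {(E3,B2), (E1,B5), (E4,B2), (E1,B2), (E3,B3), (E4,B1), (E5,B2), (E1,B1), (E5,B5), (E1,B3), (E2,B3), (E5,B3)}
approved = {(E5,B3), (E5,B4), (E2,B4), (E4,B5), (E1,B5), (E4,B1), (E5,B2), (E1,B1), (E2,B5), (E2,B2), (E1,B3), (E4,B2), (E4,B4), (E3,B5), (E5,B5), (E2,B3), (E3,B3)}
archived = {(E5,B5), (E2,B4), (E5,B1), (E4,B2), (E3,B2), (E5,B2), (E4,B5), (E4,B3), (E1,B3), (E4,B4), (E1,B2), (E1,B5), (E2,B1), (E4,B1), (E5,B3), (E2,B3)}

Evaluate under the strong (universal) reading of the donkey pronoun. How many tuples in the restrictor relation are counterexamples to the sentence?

4

"it" takes "a blueprint" as antecedent — a donkey pronoun bound across the clause boundary.
Strong reading: for every (e,b) with drafted(e,b), approved(e,b) ∧ archived(e,b).
Restrictor pairs: (E1,B1) ✗  (E1,B2) ✗  (E1,B3) ✓  (E1,B5) ✓  (E2,B3) ✓  (E3,B2) ✗  (E3,B3) ✗  (E4,B1) ✓  (E4,B2) ✓  (E5,B2) ✓  (E5,B3) ✓  (E5,B5) ✓
Counterexamples (restrictor pairs failing the scope): 4.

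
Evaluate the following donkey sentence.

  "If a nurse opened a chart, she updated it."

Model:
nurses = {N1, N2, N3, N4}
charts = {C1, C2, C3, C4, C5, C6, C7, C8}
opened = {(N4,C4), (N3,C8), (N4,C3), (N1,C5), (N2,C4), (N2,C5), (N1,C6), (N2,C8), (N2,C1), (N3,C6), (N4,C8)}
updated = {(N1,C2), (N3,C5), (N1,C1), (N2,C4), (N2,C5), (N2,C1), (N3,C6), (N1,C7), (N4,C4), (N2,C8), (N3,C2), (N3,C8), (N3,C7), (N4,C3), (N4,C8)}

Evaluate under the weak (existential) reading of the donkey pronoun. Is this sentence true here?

"it" takes "a chart" as antecedent — a donkey pronoun bound across the clause boundary.
Weak reading: every nurse n with some opened-chart has at least one opened-chart c such that updated(n,c).
Per nurse: N1:✗  N2:✓  N3:✓  N4:✓
N1 has no witness among its opened-charts.

False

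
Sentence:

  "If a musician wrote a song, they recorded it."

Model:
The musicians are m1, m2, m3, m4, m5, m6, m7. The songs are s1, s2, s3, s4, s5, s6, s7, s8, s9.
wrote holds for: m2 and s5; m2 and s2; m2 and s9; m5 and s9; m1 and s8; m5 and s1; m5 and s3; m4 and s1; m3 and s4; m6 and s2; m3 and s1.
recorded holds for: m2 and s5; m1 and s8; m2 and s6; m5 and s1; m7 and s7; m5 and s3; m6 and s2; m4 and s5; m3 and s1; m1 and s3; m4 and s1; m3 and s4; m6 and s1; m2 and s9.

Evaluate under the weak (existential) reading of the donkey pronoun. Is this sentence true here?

True

"it" takes "a song" as antecedent — a donkey pronoun bound across the clause boundary.
Weak reading: every musician m with some wrote-song has at least one wrote-song s such that recorded(m,s).
Per musician: m1:✓  m2:✓  m3:✓  m4:✓  m5:✓  m6:✓
Every musician in the restrictor has a witness.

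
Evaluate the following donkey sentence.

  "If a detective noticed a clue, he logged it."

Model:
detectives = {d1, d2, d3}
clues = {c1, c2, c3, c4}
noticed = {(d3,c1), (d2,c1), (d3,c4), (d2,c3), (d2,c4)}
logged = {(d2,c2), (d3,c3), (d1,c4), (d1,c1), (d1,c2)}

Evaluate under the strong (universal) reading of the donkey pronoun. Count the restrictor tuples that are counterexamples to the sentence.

5

"it" takes "a clue" as antecedent — a donkey pronoun bound across the clause boundary.
Strong reading: for every (d,c) with noticed(d,c), logged(d,c).
Restrictor pairs: (d2,c1) ✗  (d2,c3) ✗  (d2,c4) ✗  (d3,c1) ✗  (d3,c4) ✗
Counterexamples (restrictor pairs failing the scope): 5.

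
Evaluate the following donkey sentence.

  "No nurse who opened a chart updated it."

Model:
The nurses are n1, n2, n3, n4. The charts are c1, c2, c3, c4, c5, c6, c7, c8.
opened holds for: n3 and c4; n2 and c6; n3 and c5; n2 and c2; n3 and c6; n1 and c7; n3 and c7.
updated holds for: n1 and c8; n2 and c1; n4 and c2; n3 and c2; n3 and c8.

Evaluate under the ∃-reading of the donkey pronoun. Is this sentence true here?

True

"it" takes "a chart" as antecedent — a donkey pronoun bound across the clause boundary.
Truth condition: for no (n,c) with opened(n,c) does updated(n,c) hold.
Restrictor pairs — does the scope hold? (n1,c7):fails  (n2,c2):fails  (n2,c6):fails  (n3,c4):fails  (n3,c5):fails  (n3,c6):fails  (n3,c7):fails
Scope holds for no restrictor pair, so the sentence is true.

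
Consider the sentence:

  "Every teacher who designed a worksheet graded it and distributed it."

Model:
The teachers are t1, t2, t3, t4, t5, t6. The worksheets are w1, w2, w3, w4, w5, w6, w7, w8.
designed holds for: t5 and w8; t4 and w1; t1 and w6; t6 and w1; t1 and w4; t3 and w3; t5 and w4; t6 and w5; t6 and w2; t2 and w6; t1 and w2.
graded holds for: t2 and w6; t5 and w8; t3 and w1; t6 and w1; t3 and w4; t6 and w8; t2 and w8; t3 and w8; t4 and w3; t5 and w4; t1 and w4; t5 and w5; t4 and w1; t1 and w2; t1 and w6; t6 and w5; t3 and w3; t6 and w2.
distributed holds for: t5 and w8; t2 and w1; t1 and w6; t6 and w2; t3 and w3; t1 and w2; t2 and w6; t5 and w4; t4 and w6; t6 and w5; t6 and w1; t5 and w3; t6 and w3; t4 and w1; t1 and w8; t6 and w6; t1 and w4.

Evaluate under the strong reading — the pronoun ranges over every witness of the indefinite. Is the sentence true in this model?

True

"it" takes "a worksheet" as antecedent — a donkey pronoun bound across the clause boundary.
Strong reading: for every (t,w) with designed(t,w), graded(t,w) ∧ distributed(t,w).
Restrictor pairs: (t1,w2) ✓  (t1,w4) ✓  (t1,w6) ✓  (t2,w6) ✓  (t3,w3) ✓  (t4,w1) ✓  (t5,w4) ✓  (t5,w8) ✓  (t6,w1) ✓  (t6,w2) ✓  (t6,w5) ✓
Every restrictor pair satisfies the scope.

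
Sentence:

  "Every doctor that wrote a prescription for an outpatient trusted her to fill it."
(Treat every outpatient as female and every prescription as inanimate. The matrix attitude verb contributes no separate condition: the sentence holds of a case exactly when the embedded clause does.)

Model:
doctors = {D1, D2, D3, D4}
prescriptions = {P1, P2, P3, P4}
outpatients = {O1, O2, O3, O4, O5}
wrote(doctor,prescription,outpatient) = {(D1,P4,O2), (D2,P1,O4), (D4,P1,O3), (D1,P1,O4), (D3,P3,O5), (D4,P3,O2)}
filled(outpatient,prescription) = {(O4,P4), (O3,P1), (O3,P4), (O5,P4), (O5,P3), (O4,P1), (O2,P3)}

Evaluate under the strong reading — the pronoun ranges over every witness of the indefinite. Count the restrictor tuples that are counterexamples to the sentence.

"her" takes "an outpatient" as antecedent and "it" takes "a prescription"; both are donkey pronouns co-varying with the restrictor.
Strong reading: for every (d,p,o) with wrote(d,p,o), filled(o,p).
Restrictor triples: (D1,P1,O4)→filled(O4,P1) ✓  (D1,P4,O2)→filled(O2,P4) ✗  (D2,P1,O4)→filled(O4,P1) ✓  (D3,P3,O5)→filled(O5,P3) ✓  (D4,P1,O3)→filled(O3,P1) ✓  (D4,P3,O2)→filled(O2,P3) ✓
Counterexamples (restrictor triples failing the scope): 1.

1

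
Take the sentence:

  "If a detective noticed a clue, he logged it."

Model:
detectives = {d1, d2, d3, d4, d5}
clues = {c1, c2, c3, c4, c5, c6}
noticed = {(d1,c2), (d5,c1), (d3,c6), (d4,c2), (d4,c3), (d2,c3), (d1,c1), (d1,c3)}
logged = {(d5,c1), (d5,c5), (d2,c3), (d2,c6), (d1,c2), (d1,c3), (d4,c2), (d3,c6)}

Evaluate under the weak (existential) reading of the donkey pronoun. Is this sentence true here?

True

"it" takes "a clue" as antecedent — a donkey pronoun bound across the clause boundary.
Weak reading: every detective d with some noticed-clue has at least one noticed-clue c such that logged(d,c).
Per detective: d1:✓  d2:✓  d3:✓  d4:✓  d5:✓
Every detective in the restrictor has a witness.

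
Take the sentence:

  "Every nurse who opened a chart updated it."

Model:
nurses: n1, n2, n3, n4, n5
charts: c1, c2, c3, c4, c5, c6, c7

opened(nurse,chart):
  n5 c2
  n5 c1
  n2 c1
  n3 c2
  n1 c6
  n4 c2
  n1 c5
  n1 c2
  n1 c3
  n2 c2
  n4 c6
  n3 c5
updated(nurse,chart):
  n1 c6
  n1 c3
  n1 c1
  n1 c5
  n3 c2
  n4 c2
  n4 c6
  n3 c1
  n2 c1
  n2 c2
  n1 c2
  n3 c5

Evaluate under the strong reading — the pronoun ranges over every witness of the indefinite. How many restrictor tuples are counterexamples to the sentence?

2

"it" takes "a chart" as antecedent — a donkey pronoun bound across the clause boundary.
Strong reading: for every (n,c) with opened(n,c), updated(n,c).
Restrictor pairs: (n1,c2) ✓  (n1,c3) ✓  (n1,c5) ✓  (n1,c6) ✓  (n2,c1) ✓  (n2,c2) ✓  (n3,c2) ✓  (n3,c5) ✓  (n4,c2) ✓  (n4,c6) ✓  (n5,c1) ✗  (n5,c2) ✗
Counterexamples (restrictor pairs failing the scope): 2.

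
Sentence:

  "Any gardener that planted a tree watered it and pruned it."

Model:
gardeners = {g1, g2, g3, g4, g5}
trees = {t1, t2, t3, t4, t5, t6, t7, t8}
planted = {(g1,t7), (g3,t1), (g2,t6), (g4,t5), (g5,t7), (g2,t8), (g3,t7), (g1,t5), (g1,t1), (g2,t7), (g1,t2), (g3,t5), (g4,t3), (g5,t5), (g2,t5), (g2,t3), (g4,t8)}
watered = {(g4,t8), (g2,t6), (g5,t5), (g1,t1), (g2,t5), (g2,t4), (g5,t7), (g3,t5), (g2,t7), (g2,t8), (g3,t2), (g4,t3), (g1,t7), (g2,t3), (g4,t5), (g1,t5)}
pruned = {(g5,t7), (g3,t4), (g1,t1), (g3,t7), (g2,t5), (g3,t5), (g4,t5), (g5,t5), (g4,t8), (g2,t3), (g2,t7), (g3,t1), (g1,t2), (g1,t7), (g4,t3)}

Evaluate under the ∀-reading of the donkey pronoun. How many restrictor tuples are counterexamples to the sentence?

6

"it" takes "a tree" as antecedent — a donkey pronoun bound across the clause boundary.
Strong reading: for every (g,t) with planted(g,t), watered(g,t) ∧ pruned(g,t).
Restrictor pairs: (g1,t1) ✓  (g1,t2) ✗  (g1,t5) ✗  (g1,t7) ✓  (g2,t3) ✓  (g2,t5) ✓  (g2,t6) ✗  (g2,t7) ✓  (g2,t8) ✗  (g3,t1) ✗  (g3,t5) ✓  (g3,t7) ✗  (g4,t3) ✓  (g4,t5) ✓  (g4,t8) ✓  (g5,t5) ✓  (g5,t7) ✓
Counterexamples (restrictor pairs failing the scope): 6.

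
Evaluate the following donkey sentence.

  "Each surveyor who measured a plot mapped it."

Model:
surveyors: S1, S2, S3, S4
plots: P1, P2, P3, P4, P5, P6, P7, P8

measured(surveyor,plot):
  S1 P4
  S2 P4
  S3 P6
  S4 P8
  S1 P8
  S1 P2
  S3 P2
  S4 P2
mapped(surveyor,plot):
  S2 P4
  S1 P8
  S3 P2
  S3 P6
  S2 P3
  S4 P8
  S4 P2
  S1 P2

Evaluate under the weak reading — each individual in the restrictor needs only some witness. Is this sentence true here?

"it" takes "a plot" as antecedent — a donkey pronoun bound across the clause boundary.
Weak reading: every surveyor s with some measured-plot has at least one measured-plot p such that mapped(s,p).
Per surveyor: S1:✓  S2:✓  S3:✓  S4:✓
Every surveyor in the restrictor has a witness.

True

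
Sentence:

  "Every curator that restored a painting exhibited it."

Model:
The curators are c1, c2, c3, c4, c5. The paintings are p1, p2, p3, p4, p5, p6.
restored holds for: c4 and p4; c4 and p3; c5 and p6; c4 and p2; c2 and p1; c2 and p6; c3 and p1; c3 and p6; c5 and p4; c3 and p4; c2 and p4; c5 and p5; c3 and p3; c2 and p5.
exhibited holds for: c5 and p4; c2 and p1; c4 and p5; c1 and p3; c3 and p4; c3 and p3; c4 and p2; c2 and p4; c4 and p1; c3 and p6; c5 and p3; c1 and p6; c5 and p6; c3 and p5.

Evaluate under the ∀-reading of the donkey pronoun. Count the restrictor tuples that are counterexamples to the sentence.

6

"it" takes "a painting" as antecedent — a donkey pronoun bound across the clause boundary.
Strong reading: for every (c,p) with restored(c,p), exhibited(c,p).
Restrictor pairs: (c2,p1) ✓  (c2,p4) ✓  (c2,p5) ✗  (c2,p6) ✗  (c3,p1) ✗  (c3,p3) ✓  (c3,p4) ✓  (c3,p6) ✓  (c4,p2) ✓  (c4,p3) ✗  (c4,p4) ✗  (c5,p4) ✓  (c5,p5) ✗  (c5,p6) ✓
Counterexamples (restrictor pairs failing the scope): 6.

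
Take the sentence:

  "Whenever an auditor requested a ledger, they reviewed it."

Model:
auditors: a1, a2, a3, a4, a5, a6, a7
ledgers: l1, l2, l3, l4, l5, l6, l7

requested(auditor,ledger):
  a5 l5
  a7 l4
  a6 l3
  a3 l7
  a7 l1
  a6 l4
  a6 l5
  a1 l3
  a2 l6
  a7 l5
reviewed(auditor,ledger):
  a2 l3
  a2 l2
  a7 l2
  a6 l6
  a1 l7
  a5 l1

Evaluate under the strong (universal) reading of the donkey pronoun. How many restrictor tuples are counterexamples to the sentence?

10

"it" takes "a ledger" as antecedent — a donkey pronoun bound across the clause boundary.
Strong reading: for every (a,l) with requested(a,l), reviewed(a,l).
Restrictor pairs: (a1,l3) ✗  (a2,l6) ✗  (a3,l7) ✗  (a5,l5) ✗  (a6,l3) ✗  (a6,l4) ✗  (a6,l5) ✗  (a7,l1) ✗  (a7,l4) ✗  (a7,l5) ✗
Counterexamples (restrictor pairs failing the scope): 10.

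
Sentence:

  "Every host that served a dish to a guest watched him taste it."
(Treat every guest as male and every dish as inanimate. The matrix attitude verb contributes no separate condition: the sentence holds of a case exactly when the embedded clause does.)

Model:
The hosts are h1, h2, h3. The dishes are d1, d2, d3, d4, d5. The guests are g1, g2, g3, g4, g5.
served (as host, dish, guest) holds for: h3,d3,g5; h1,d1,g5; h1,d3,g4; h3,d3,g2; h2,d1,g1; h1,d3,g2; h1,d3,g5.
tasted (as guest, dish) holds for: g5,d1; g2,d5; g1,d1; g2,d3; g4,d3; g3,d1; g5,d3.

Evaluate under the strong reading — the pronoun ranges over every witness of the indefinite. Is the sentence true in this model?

True

"him" takes "a guest" as antecedent and "it" takes "a dish"; both are donkey pronouns co-varying with the restrictor.
Strong reading: for every (h,d,g) with served(h,d,g), tasted(g,d).
Restrictor triples: (h1,d1,g5)→tasted(g5,d1) ✓  (h1,d3,g2)→tasted(g2,d3) ✓  (h1,d3,g4)→tasted(g4,d3) ✓  (h1,d3,g5)→tasted(g5,d3) ✓  (h2,d1,g1)→tasted(g1,d1) ✓  (h3,d3,g2)→tasted(g2,d3) ✓  (h3,d3,g5)→tasted(g5,d3) ✓
Every restrictor triple satisfies the scope.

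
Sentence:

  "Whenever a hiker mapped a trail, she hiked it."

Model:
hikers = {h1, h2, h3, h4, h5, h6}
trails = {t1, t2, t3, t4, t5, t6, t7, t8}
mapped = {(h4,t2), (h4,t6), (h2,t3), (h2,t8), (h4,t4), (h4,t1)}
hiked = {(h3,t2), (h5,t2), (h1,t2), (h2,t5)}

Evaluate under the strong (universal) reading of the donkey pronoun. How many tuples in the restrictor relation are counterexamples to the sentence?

"it" takes "a trail" as antecedent — a donkey pronoun bound across the clause boundary.
Strong reading: for every (h,t) with mapped(h,t), hiked(h,t).
Restrictor pairs: (h2,t3) ✗  (h2,t8) ✗  (h4,t1) ✗  (h4,t2) ✗  (h4,t4) ✗  (h4,t6) ✗
Counterexamples (restrictor pairs failing the scope): 6.

6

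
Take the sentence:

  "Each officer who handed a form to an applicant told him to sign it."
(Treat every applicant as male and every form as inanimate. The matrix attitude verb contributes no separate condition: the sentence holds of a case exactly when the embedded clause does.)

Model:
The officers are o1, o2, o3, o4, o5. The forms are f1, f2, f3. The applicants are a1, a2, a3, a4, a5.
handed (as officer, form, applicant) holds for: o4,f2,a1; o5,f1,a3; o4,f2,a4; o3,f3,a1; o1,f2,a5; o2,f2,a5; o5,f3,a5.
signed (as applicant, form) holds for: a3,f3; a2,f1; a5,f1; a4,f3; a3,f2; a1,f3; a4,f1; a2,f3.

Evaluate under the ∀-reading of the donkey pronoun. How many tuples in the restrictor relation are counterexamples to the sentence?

6

"him" takes "an applicant" as antecedent and "it" takes "a form"; both are donkey pronouns co-varying with the restrictor.
Strong reading: for every (o,f,a) with handed(o,f,a), signed(a,f).
Restrictor triples: (o1,f2,a5)→signed(a5,f2) ✗  (o2,f2,a5)→signed(a5,f2) ✗  (o3,f3,a1)→signed(a1,f3) ✓  (o4,f2,a1)→signed(a1,f2) ✗  (o4,f2,a4)→signed(a4,f2) ✗  (o5,f1,a3)→signed(a3,f1) ✗  (o5,f3,a5)→signed(a5,f3) ✗
Counterexamples (restrictor triples failing the scope): 6.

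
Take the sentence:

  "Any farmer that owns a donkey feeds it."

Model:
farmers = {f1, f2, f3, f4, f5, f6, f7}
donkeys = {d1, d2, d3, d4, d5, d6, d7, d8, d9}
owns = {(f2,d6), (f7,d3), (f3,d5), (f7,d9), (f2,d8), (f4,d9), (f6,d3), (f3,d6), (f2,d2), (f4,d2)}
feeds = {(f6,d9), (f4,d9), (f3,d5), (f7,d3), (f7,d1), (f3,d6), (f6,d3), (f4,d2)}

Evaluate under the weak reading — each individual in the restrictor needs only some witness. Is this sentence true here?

"it" takes "a donkey" as antecedent — a donkey pronoun bound across the clause boundary.
Weak reading: every farmer f with some owns-donkey has at least one owns-donkey d such that feeds(f,d).
Per farmer: f2:✗  f3:✓  f4:✓  f6:✓  f7:✓
f2 has no witness among its owns-donkeys.

False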